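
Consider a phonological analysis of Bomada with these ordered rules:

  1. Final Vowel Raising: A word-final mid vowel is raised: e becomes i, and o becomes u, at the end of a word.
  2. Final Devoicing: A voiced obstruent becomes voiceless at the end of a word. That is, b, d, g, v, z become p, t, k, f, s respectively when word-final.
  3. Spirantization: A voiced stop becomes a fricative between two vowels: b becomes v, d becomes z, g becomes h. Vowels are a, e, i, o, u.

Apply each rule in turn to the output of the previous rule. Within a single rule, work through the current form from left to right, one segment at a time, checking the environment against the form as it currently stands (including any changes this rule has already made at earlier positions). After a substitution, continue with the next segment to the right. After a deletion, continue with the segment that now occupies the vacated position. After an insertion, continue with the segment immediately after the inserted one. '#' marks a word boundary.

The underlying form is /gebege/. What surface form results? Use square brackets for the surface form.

1 Final Vowel Raising: [gebege] → [gebegi]
2 Final Devoicing: no change — [gebegi]
3 Spirantization: [gebegi] → [gevehi]

[gevehi]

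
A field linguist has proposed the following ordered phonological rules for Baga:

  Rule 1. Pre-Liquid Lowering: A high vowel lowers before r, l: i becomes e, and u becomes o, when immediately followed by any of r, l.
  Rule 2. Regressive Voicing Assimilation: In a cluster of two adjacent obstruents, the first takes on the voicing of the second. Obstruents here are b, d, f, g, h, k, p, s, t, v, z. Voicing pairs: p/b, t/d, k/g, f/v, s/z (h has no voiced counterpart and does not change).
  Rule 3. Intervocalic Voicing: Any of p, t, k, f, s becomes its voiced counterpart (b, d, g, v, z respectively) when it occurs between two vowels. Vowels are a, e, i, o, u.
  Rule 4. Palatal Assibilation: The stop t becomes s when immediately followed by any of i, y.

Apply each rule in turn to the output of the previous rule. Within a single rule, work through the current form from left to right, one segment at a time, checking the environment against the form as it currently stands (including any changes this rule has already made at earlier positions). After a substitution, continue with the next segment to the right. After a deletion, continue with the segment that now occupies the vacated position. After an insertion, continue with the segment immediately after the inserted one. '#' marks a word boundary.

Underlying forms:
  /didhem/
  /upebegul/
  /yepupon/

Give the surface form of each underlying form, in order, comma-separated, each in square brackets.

[dithem], [ubebegol], [yebubon]

/didhem/:
  Rule 1 Pre-Liquid Lowering: no change — [didhem]
  Rule 2 Regressive Voicing Assimilation: [didhem] → [dithem]
  Rule 3 Intervocalic Voicing: no change — [dithem]
  Rule 4 Palatal Assibilation: no change — [dithem]
/upebegul/:
  Rule 1 Pre-Liquid Lowering: [upebegul] → [upebegol]
  Rule 2 Regressive Voicing Assimilation: no change — [upebegol]
  Rule 3 Intervocalic Voicing: [upebegol] → [ubebegol]
  Rule 4 Palatal Assibilation: no change — [ubebegol]
/yepupon/:
  Rule 1 Pre-Liquid Lowering: no change — [yepupon]
  Rule 2 Regressive Voicing Assimilation: no change — [yepupon]
  Rule 3 Intervocalic Voicing: [yepupon] → [yebubon]
  Rule 4 Palatal Assibilation: no change — [yebubon]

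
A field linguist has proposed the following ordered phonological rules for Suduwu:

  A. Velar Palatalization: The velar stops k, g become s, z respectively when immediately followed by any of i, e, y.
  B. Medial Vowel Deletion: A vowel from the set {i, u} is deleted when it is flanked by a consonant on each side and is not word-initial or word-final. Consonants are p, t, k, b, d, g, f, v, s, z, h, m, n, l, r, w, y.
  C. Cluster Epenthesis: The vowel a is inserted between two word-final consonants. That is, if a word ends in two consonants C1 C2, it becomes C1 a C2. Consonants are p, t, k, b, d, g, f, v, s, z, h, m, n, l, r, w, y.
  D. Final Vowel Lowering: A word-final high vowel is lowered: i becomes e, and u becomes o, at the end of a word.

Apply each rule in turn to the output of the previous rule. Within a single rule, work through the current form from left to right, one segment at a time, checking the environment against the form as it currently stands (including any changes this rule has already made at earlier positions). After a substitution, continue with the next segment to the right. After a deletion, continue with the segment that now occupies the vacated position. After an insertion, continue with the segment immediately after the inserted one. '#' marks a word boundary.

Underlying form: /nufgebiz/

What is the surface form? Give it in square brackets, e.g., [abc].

[nfzebaz]

A Velar Palatalization: [nufgebiz] → [nufzebiz]
B Medial Vowel Deletion: [nufzebiz] → [nfzebz]
C Cluster Epenthesis: [nfzebz] → [nfzebaz]
D Final Vowel Lowering: no change — [nfzebaz]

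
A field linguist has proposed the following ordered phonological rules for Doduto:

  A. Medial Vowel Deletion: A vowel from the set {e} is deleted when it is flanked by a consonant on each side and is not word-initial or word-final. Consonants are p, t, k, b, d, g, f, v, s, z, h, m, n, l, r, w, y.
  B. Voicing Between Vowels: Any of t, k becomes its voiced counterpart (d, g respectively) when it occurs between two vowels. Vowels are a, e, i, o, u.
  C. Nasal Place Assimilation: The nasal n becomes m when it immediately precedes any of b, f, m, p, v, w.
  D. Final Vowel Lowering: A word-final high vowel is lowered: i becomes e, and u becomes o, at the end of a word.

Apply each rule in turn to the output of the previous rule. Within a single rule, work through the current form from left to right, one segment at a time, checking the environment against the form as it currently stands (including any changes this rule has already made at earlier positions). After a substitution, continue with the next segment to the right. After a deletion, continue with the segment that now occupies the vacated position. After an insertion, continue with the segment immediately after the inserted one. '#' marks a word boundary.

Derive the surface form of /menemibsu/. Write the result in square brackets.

[mmmibso]

A Medial Vowel Deletion: [menemibsu] → [mnmibsu]
B Voicing Between Vowels: no change — [mnmibsu]
C Nasal Place Assimilation: [mnmibsu] → [mmmibsu]
D Final Vowel Lowering: [mmmibsu] → [mmmibso]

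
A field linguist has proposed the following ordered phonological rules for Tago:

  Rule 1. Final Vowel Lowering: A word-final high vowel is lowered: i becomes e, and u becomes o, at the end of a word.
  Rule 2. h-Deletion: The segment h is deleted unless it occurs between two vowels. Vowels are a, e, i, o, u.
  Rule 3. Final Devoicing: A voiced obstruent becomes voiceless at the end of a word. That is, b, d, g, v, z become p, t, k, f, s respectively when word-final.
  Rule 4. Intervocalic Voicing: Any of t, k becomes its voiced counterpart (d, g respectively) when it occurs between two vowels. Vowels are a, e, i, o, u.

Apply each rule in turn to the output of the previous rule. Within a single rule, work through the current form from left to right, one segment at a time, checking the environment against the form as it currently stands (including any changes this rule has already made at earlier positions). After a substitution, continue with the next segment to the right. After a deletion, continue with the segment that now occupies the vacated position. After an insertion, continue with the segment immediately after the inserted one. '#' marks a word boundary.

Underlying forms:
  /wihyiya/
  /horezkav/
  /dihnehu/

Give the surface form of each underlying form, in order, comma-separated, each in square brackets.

/wihyiya/:
  Rule 1 Final Vowel Lowering: no change — [wihyiya]
  Rule 2 h-Deletion: [wihyiya] → [wiyiya]
  Rule 3 Final Devoicing: no change — [wiyiya]
  Rule 4 Intervocalic Voicing: no change — [wiyiya]
/horezkav/:
  Rule 1 Final Vowel Lowering: no change — [horezkav]
  Rule 2 h-Deletion: [horezkav] → [orezkav]
  Rule 3 Final Devoicing: [orezkav] → [orezkaf]
  Rule 4 Intervocalic Voicing: no change — [orezkaf]
/dihnehu/:
  Rule 1 Final Vowel Lowering: [dihnehu] → [dihneho]
  Rule 2 h-Deletion: [dihneho] → [dineho]
  Rule 3 Final Devoicing: no change — [dineho]
  Rule 4 Intervocalic Voicing: no change — [dineho]

[wiyiya], [orezkaf], [dineho]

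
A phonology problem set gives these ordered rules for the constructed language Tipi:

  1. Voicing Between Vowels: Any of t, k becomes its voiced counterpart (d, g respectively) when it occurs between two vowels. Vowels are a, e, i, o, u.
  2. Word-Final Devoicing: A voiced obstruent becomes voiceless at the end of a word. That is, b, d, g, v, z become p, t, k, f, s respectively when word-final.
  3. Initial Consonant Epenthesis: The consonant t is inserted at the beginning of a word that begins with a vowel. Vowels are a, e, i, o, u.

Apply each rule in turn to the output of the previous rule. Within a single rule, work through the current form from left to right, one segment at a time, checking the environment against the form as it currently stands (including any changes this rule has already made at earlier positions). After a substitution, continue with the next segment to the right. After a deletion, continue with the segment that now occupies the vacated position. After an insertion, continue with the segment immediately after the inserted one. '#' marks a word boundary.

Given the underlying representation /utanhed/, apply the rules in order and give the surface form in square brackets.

[tudanhet]

1 Voicing Between Vowels: [utanhed] → [udanhed]
2 Word-Final Devoicing: [udanhed] → [udanhet]
3 Initial Consonant Epenthesis: [udanhet] → [tudanhet]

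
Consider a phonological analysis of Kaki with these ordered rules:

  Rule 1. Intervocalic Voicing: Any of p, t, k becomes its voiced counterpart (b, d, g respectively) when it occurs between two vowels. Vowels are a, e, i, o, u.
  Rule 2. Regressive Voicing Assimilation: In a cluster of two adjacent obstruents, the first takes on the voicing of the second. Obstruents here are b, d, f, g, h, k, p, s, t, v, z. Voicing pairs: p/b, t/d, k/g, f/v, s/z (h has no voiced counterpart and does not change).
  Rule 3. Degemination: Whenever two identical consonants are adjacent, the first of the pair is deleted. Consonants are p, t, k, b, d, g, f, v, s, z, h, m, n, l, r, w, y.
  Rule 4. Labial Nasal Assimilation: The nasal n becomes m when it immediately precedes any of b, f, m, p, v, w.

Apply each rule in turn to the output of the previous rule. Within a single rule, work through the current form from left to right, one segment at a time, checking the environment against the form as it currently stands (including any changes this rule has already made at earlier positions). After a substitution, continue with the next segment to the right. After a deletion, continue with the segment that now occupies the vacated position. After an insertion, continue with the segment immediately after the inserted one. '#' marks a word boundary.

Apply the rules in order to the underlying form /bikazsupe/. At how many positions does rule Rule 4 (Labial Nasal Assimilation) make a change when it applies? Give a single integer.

Rule 1 Intervocalic Voicing: [bikazsupe] → [bigazsube]
Rule 2 Regressive Voicing Assimilation: [bigazsube] → [bigassube]
Rule 3 Degemination: [bigassube] → [bigasube]
Rule 4 Labial Nasal Assimilation: no change — [bigasube]
Rule Rule 4 changed 0 position(s).

0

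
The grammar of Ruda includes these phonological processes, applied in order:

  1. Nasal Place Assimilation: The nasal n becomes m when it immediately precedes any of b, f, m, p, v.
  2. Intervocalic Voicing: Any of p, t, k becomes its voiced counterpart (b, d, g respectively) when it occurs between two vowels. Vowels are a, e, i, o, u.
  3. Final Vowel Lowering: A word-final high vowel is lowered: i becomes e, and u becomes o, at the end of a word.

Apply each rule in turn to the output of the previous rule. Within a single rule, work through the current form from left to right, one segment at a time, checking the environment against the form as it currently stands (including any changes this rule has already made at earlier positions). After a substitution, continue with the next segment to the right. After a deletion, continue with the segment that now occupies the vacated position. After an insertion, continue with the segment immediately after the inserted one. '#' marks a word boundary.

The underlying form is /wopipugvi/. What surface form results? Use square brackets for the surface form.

[wobibugve]

1 Nasal Place Assimilation: no change — [wopipugvi]
2 Intervocalic Voicing: [wopipugvi] → [wobibugvi]
3 Final Vowel Lowering: [wobibugvi] → [wobibugve]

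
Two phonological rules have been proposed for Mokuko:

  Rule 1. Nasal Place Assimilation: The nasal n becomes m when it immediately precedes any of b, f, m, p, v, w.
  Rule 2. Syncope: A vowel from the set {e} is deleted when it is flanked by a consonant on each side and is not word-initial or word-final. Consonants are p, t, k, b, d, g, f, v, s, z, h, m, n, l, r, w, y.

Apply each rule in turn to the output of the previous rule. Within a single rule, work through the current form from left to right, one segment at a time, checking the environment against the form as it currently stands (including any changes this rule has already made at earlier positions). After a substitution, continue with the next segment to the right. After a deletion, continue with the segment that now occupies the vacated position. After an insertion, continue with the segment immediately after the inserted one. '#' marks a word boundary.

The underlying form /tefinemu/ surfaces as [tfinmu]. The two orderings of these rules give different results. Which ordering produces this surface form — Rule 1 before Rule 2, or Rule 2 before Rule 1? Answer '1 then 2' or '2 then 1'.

1 then 2

Order 1 then 2:
  1 Nasal Place Assimilation: no change — [tefinemu]
  2 Syncope: [tefinemu] → [tfinmu]
  result: [tfinmu]
Order 2 then 1:
  2 Syncope: [tefinemu] → [tfinmu]
  1 Nasal Place Assimilation: [tfinmu] → [tfimmu]
  result: [tfimmu]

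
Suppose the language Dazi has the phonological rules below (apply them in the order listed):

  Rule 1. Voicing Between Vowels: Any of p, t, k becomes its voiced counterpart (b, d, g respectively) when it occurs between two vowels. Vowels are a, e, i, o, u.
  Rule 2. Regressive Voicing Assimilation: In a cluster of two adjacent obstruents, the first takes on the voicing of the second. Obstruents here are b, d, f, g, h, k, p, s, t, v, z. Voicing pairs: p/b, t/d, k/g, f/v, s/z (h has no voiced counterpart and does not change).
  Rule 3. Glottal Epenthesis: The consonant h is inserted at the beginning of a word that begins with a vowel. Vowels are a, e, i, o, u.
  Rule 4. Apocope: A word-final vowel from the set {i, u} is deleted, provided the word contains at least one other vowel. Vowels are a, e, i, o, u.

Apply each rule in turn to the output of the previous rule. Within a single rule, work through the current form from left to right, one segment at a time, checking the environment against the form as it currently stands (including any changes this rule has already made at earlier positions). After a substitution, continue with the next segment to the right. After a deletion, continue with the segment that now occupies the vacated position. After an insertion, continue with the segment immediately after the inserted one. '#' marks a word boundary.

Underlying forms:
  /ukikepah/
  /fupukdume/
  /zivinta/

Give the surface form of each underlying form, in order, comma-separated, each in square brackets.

[hugigebah], [fubugdume], [zivinta]

/ukikepah/:
  Rule 1 Voicing Between Vowels: [ukikepah] → [ugigebah]
  Rule 2 Regressive Voicing Assimilation: no change — [ugigebah]
  Rule 3 Glottal Epenthesis: [ugigebah] → [hugigebah]
  Rule 4 Apocope: no change — [hugigebah]
/fupukdume/:
  Rule 1 Voicing Between Vowels: [fupukdume] → [fubukdume]
  Rule 2 Regressive Voicing Assimilation: [fubukdume] → [fubugdume]
  Rule 3 Glottal Epenthesis: no change — [fubugdume]
  Rule 4 Apocope: no change — [fubugdume]
/zivinta/:
  Rule 1 Voicing Between Vowels: no change — [zivinta]
  Rule 2 Regressive Voicing Assimilation: no change — [zivinta]
  Rule 3 Glottal Epenthesis: no change — [zivinta]
  Rule 4 Apocope: no change — [zivinta]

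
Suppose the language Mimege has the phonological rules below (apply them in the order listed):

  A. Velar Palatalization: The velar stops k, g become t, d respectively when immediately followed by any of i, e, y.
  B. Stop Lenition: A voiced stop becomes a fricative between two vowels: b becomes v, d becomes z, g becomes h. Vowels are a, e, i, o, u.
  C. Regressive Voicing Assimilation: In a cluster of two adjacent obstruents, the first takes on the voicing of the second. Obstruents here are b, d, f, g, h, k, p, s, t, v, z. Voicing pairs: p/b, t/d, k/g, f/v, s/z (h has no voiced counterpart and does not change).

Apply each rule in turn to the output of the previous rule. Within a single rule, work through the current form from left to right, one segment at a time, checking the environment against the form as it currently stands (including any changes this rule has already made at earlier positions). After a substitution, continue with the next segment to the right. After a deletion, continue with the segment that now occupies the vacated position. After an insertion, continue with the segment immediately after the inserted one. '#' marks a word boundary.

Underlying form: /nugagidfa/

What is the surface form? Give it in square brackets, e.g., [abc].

A Velar Palatalization: [nugagidfa] → [nugadidfa]
B Stop Lenition: [nugadidfa] → [nuhazidfa]
C Regressive Voicing Assimilation: [nuhazidfa] → [nuhazitfa]

[nuhazitfa]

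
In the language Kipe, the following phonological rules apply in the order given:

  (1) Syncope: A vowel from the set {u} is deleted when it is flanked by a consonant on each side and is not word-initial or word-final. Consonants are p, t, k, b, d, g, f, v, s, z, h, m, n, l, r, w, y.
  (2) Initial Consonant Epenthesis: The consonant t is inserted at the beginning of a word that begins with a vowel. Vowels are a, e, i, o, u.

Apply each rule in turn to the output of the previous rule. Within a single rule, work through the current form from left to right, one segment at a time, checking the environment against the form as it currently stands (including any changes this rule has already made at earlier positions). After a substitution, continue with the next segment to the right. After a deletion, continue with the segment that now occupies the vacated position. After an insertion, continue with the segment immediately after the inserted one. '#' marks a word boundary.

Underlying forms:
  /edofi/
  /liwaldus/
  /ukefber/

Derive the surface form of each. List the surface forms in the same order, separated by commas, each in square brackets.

/edofi/:
  (1) Syncope: no change — [edofi]
  (2) Initial Consonant Epenthesis: [edofi] → [tedofi]
/liwaldus/:
  (1) Syncope: [liwaldus] → [liwalds]
  (2) Initial Consonant Epenthesis: no change — [liwalds]
/ukefber/:
  (1) Syncope: no change — [ukefber]
  (2) Initial Consonant Epenthesis: [ukefber] → [tukefber]

[tedofi], [liwalds], [tukefber]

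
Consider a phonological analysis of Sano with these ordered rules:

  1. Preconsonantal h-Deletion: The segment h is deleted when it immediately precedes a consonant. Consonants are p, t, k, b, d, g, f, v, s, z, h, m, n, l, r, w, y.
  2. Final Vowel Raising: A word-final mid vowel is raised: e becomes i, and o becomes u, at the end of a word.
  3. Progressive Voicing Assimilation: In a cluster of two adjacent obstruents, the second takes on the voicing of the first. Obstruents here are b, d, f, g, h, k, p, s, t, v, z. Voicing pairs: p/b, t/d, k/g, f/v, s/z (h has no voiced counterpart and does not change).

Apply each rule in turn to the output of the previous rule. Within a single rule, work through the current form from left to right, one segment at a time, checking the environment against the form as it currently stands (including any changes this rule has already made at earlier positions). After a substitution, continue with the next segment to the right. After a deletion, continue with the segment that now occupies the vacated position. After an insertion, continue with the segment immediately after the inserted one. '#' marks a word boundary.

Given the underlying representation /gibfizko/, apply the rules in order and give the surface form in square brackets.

1 Preconsonantal h-Deletion: no change — [gibfizko]
2 Final Vowel Raising: [gibfizko] → [gibfizku]
3 Progressive Voicing Assimilation: [gibfizku] → [gibvizgu]

[gibvizgu]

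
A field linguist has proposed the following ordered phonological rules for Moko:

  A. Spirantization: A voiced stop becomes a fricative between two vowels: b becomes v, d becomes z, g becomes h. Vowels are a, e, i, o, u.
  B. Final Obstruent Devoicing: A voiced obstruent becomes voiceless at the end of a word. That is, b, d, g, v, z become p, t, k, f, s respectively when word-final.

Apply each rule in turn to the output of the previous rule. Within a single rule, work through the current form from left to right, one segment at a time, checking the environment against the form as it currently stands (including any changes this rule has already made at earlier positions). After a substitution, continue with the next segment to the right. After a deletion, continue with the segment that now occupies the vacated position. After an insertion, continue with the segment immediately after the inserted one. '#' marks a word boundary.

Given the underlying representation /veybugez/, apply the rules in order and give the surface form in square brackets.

[veybuhes]

A Spirantization: [veybugez] → [veybuhez]
B Final Obstruent Devoicing: [veybuhez] → [veybuhes]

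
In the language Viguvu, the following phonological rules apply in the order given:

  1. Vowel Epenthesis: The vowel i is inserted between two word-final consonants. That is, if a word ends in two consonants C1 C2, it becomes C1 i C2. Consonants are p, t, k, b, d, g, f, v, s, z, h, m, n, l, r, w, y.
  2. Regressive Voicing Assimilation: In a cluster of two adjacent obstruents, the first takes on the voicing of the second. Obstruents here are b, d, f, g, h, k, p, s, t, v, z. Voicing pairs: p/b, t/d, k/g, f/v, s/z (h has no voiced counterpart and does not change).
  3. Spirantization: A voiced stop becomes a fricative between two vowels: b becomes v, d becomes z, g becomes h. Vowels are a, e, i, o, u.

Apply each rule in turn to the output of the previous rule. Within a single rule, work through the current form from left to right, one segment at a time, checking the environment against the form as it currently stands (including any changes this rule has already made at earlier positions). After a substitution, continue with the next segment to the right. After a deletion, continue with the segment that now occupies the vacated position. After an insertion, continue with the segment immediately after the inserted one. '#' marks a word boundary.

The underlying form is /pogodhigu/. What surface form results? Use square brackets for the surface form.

[pohothihu]

1 Vowel Epenthesis: no change — [pogodhigu]
2 Regressive Voicing Assimilation: [pogodhigu] → [pogothigu]
3 Spirantization: [pogothigu] → [pohothihu]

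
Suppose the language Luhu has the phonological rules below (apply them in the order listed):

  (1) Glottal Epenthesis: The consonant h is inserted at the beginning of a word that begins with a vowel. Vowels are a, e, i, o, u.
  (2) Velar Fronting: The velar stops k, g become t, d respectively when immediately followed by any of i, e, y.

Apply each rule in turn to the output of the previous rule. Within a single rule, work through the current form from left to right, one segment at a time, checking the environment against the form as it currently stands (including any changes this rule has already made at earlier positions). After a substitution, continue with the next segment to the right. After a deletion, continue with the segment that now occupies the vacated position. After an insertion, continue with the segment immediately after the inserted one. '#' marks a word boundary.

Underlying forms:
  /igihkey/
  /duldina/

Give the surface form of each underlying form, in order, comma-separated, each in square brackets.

[hidihtey], [duldina]

/igihkey/:
  (1) Glottal Epenthesis: [igihkey] → [higihkey]
  (2) Velar Fronting: [higihkey] → [hidihtey]
/duldina/:
  (1) Glottal Epenthesis: no change — [duldina]
  (2) Velar Fronting: no change — [duldina]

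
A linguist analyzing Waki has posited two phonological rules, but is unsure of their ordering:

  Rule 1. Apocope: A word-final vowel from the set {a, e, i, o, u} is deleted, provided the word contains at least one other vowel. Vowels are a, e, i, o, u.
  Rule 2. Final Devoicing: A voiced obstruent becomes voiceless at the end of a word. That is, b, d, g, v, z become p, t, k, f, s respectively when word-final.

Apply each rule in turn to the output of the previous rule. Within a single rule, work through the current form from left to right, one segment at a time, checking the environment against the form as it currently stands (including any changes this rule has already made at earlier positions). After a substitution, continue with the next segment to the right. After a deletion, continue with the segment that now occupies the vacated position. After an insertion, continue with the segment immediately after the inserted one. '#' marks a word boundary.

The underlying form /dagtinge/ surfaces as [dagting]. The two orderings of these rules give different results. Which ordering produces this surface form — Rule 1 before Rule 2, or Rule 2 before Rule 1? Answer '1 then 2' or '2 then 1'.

Order 1 then 2:
  1 Apocope: [dagtinge] → [dagting]
  2 Final Devoicing: [dagting] → [dagtink]
  result: [dagtink]
Order 2 then 1:
  2 Final Devoicing: no change — [dagtinge]
  1 Apocope: [dagtinge] → [dagting]
  result: [dagting]

2 then 1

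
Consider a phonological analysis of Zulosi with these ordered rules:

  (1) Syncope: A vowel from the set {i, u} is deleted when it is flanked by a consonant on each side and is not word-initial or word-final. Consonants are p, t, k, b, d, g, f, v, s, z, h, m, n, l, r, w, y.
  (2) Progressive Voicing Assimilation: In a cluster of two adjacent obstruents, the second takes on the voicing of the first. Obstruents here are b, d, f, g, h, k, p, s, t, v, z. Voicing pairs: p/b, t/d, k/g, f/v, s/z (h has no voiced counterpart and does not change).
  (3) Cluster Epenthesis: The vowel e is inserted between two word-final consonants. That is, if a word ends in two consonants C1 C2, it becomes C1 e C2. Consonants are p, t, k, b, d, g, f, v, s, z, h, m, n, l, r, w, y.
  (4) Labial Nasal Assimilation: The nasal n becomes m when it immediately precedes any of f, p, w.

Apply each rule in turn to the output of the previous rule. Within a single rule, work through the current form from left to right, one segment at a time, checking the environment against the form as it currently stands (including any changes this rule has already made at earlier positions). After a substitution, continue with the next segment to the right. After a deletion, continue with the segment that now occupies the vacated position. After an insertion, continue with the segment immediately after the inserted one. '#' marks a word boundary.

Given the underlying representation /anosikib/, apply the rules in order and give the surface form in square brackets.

(1) Syncope: [anosikib] → [anoskb]
(2) Progressive Voicing Assimilation: [anoskb] → [anoskp]
(3) Cluster Epenthesis: [anoskp] → [anoskep]
(4) Labial Nasal Assimilation: no change — [anoskep]

[anoskep]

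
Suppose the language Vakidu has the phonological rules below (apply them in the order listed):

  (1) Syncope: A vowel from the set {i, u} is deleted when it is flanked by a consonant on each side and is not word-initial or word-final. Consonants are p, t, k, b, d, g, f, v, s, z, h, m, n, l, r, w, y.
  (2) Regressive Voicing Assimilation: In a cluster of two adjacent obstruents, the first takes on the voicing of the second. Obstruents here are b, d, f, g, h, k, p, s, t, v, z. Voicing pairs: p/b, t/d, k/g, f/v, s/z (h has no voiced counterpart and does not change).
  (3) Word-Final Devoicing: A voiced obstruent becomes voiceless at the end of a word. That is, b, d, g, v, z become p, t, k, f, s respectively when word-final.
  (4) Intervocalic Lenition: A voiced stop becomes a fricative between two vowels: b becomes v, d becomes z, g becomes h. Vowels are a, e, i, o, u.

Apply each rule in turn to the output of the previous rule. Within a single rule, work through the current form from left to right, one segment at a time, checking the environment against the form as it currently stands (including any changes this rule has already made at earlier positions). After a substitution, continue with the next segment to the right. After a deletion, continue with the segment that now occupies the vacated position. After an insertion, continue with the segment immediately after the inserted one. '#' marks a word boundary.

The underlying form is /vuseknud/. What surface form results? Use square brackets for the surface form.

[fseknt]

(1) Syncope: [vuseknud] → [vseknd]
(2) Regressive Voicing Assimilation: [vseknd] → [fseknd]
(3) Word-Final Devoicing: [fseknd] → [fseknt]
(4) Intervocalic Lenition: no change — [fseknt]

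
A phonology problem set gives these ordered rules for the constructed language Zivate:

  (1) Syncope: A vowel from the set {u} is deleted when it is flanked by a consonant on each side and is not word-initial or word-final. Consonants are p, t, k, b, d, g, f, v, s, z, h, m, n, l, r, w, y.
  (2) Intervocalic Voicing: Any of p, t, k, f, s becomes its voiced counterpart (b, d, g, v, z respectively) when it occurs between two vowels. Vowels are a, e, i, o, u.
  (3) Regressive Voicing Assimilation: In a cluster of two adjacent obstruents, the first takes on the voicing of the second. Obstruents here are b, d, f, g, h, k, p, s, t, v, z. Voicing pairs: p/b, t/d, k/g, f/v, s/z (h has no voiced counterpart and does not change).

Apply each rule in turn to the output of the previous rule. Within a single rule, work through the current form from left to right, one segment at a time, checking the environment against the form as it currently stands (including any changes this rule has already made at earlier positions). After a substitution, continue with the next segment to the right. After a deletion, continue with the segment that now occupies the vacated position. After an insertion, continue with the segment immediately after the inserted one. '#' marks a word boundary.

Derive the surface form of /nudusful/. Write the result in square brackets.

[ntsfl]

(1) Syncope: [nudusful] → [ndsfl]
(2) Intervocalic Voicing: no change — [ndsfl]
(3) Regressive Voicing Assimilation: [ndsfl] → [ntsfl]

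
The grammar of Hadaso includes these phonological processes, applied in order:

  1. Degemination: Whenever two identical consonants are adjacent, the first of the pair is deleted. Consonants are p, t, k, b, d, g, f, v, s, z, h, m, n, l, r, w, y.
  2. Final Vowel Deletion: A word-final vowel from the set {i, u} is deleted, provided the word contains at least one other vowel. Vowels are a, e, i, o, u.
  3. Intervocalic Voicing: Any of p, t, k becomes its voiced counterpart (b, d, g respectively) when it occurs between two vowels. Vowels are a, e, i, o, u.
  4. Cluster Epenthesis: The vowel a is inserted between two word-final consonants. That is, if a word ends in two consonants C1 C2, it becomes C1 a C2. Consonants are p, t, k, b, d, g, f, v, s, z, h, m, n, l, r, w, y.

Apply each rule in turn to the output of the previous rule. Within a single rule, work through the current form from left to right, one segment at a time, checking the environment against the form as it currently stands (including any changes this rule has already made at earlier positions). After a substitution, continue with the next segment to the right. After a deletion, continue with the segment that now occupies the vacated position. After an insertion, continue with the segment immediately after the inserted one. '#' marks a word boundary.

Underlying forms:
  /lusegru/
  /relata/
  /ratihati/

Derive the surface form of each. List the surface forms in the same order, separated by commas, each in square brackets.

[lusegar], [relada], [radihat]

/lusegru/:
  1 Degemination: no change — [lusegru]
  2 Final Vowel Deletion: [lusegru] → [lusegr]
  3 Intervocalic Voicing: no change — [lusegr]
  4 Cluster Epenthesis: [lusegr] → [lusegar]
/relata/:
  1 Degemination: no change — [relata]
  2 Final Vowel Deletion: no change — [relata]
  3 Intervocalic Voicing: [relata] → [relada]
  4 Cluster Epenthesis: no change — [relada]
/ratihati/:
  1 Degemination: no change — [ratihati]
  2 Final Vowel Deletion: [ratihati] → [ratihat]
  3 Intervocalic Voicing: [ratihat] → [radihat]
  4 Cluster Epenthesis: no change — [radihat]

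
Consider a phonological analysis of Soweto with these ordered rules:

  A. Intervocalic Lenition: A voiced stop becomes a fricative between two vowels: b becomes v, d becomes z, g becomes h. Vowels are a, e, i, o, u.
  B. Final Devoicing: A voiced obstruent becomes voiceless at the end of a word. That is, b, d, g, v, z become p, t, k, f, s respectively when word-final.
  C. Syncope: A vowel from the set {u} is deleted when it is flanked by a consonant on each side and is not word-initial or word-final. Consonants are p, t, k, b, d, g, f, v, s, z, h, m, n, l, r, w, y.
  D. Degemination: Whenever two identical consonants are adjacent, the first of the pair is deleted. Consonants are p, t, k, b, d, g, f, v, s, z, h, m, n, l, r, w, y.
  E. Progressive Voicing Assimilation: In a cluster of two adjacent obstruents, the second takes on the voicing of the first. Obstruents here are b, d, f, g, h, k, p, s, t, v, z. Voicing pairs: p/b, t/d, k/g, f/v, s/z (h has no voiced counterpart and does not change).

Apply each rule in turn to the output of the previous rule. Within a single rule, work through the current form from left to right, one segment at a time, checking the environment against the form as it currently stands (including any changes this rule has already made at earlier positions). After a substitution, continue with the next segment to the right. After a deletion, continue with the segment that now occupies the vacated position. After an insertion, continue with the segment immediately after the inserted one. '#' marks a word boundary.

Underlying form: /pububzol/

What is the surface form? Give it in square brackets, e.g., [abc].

A Intervocalic Lenition: [pububzol] → [puvubzol]
B Final Devoicing: no change — [puvubzol]
C Syncope: [puvubzol] → [pvbzol]
D Degemination: no change — [pvbzol]
E Progressive Voicing Assimilation: [pvbzol] → [pfpsol]

[pfpsol]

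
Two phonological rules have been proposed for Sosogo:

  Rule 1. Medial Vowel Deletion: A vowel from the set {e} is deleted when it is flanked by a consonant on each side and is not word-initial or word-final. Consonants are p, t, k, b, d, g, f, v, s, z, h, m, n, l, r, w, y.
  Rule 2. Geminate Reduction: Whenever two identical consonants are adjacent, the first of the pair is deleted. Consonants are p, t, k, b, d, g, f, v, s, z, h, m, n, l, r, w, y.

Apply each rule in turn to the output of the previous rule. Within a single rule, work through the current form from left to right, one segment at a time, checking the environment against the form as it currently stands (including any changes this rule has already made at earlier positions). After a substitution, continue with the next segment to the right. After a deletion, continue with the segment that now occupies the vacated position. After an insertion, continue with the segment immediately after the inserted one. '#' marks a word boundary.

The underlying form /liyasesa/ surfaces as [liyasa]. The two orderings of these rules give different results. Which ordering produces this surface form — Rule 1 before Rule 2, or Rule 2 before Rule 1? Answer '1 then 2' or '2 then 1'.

1 then 2

Order 1 then 2:
  1 Medial Vowel Deletion: [liyasesa] → [liyassa]
  2 Geminate Reduction: [liyassa] → [liyasa]
  result: [liyasa]
Order 2 then 1:
  2 Geminate Reduction: no change — [liyasesa]
  1 Medial Vowel Deletion: [liyasesa] → [liyassa]
  result: [liyassa]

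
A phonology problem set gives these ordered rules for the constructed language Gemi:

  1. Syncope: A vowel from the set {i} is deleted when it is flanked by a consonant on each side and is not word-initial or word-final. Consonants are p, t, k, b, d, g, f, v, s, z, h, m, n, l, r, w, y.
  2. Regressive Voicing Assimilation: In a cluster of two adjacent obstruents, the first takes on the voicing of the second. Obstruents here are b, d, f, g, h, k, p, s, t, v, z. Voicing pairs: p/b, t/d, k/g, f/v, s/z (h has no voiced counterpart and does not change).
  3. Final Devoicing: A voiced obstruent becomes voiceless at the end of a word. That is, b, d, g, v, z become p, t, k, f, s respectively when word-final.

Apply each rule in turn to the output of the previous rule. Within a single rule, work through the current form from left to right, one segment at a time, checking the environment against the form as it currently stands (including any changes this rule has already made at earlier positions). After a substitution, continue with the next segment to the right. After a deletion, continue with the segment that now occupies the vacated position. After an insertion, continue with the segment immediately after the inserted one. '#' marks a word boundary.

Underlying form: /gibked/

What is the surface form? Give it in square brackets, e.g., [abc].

[gpket]

1 Syncope: [gibked] → [gbked]
2 Regressive Voicing Assimilation: [gbked] → [gpked]
3 Final Devoicing: [gpked] → [gpket]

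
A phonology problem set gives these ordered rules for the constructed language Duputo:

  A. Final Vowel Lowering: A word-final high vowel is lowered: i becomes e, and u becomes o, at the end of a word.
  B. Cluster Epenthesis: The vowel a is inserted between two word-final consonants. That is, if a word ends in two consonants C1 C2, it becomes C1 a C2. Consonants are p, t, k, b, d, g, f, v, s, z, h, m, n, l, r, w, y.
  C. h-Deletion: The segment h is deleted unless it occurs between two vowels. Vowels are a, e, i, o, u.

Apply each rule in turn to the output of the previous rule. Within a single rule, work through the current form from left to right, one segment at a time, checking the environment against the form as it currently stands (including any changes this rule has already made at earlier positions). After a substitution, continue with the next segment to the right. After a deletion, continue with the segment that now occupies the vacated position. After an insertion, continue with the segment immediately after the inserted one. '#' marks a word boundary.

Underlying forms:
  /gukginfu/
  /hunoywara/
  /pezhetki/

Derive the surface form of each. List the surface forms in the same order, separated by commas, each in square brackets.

/gukginfu/:
  A Final Vowel Lowering: [gukginfu] → [gukginfo]
  B Cluster Epenthesis: no change — [gukginfo]
  C h-Deletion: no change — [gukginfo]
/hunoywara/:
  A Final Vowel Lowering: no change — [hunoywara]
  B Cluster Epenthesis: no change — [hunoywara]
  C h-Deletion: [hunoywara] → [unoywara]
/pezhetki/:
  A Final Vowel Lowering: [pezhetki] → [pezhetke]
  B Cluster Epenthesis: no change — [pezhetke]
  C h-Deletion: [pezhetke] → [pezetke]

[gukginfo], [unoywara], [pezetke]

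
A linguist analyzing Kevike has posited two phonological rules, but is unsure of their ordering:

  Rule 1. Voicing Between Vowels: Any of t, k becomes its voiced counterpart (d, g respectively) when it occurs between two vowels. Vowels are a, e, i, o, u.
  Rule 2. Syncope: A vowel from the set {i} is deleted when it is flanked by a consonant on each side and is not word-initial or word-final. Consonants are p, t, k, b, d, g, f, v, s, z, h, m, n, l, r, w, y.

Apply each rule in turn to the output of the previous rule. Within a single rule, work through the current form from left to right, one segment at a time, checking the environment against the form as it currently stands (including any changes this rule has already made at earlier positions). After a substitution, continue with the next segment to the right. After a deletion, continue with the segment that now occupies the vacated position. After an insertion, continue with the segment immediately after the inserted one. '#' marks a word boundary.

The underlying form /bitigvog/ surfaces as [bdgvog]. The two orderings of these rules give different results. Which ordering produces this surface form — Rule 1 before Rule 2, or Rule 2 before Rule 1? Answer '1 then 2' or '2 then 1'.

Order 1 then 2:
  1 Voicing Between Vowels: [bitigvog] → [bidigvog]
  2 Syncope: [bidigvog] → [bdgvog]
  result: [bdgvog]
Order 2 then 1:
  2 Syncope: [bitigvog] → [btgvog]
  1 Voicing Between Vowels: no change — [btgvog]
  result: [btgvog]

1 then 2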